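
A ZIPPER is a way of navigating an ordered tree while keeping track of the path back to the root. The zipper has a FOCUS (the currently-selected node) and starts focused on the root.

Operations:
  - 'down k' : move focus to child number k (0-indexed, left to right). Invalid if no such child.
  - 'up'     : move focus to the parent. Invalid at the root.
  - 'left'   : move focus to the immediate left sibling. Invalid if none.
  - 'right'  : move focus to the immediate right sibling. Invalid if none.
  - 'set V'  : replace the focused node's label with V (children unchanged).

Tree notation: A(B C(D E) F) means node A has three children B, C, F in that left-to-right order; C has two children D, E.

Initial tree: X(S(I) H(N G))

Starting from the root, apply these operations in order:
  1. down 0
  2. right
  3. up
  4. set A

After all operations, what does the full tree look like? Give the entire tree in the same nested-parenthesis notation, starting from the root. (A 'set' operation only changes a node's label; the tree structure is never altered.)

Answer: A(S(I) H(N G))

Derivation:
Step 1 (down 0): focus=S path=0 depth=1 children=['I'] left=[] right=['H'] parent=X
Step 2 (right): focus=H path=1 depth=1 children=['N', 'G'] left=['S'] right=[] parent=X
Step 3 (up): focus=X path=root depth=0 children=['S', 'H'] (at root)
Step 4 (set A): focus=A path=root depth=0 children=['S', 'H'] (at root)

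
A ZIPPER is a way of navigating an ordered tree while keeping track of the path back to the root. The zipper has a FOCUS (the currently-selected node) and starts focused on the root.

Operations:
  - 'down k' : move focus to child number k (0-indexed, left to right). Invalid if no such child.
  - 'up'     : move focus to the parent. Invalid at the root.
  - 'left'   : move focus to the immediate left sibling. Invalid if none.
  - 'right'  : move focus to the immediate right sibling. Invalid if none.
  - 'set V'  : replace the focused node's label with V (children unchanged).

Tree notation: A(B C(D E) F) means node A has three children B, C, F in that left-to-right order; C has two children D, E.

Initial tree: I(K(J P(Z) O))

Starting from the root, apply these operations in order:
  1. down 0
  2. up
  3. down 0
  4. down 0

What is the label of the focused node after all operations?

Answer: J

Derivation:
Step 1 (down 0): focus=K path=0 depth=1 children=['J', 'P', 'O'] left=[] right=[] parent=I
Step 2 (up): focus=I path=root depth=0 children=['K'] (at root)
Step 3 (down 0): focus=K path=0 depth=1 children=['J', 'P', 'O'] left=[] right=[] parent=I
Step 4 (down 0): focus=J path=0/0 depth=2 children=[] left=[] right=['P', 'O'] parent=K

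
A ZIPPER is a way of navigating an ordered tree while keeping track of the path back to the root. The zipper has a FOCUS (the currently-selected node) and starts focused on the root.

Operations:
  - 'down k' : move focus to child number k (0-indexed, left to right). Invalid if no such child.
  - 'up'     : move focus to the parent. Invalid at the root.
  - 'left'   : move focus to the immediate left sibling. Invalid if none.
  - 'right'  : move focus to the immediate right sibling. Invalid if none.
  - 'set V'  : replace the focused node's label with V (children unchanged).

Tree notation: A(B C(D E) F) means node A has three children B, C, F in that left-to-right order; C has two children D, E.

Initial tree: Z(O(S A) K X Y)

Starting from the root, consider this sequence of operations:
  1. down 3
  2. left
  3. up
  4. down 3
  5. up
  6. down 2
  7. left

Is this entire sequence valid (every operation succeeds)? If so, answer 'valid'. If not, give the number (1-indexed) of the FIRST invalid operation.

Answer: valid

Derivation:
Step 1 (down 3): focus=Y path=3 depth=1 children=[] left=['O', 'K', 'X'] right=[] parent=Z
Step 2 (left): focus=X path=2 depth=1 children=[] left=['O', 'K'] right=['Y'] parent=Z
Step 3 (up): focus=Z path=root depth=0 children=['O', 'K', 'X', 'Y'] (at root)
Step 4 (down 3): focus=Y path=3 depth=1 children=[] left=['O', 'K', 'X'] right=[] parent=Z
Step 5 (up): focus=Z path=root depth=0 children=['O', 'K', 'X', 'Y'] (at root)
Step 6 (down 2): focus=X path=2 depth=1 children=[] left=['O', 'K'] right=['Y'] parent=Z
Step 7 (left): focus=K path=1 depth=1 children=[] left=['O'] right=['X', 'Y'] parent=Z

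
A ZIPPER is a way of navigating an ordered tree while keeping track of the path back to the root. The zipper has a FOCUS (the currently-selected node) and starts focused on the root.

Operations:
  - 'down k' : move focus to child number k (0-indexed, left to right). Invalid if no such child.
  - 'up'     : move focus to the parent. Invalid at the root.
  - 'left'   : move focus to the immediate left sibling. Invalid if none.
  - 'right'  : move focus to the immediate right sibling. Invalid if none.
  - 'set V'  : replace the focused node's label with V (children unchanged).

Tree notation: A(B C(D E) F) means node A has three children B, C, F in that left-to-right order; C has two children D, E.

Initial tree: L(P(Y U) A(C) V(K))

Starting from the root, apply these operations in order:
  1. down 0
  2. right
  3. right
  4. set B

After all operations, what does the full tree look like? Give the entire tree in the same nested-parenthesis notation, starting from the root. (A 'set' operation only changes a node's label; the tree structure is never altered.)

Answer: L(P(Y U) A(C) B(K))

Derivation:
Step 1 (down 0): focus=P path=0 depth=1 children=['Y', 'U'] left=[] right=['A', 'V'] parent=L
Step 2 (right): focus=A path=1 depth=1 children=['C'] left=['P'] right=['V'] parent=L
Step 3 (right): focus=V path=2 depth=1 children=['K'] left=['P', 'A'] right=[] parent=L
Step 4 (set B): focus=B path=2 depth=1 children=['K'] left=['P', 'A'] right=[] parent=L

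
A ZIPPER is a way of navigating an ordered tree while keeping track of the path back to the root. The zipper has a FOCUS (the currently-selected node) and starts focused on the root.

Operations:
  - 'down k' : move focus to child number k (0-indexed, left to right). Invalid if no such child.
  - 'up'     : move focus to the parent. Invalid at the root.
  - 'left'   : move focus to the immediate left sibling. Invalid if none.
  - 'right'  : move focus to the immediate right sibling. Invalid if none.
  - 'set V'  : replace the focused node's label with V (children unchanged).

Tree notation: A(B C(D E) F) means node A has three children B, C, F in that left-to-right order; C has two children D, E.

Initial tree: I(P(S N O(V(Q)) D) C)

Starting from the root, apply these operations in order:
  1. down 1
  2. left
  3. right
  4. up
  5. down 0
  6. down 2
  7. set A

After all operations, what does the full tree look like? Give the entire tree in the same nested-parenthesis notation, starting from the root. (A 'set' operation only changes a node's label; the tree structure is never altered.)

Step 1 (down 1): focus=C path=1 depth=1 children=[] left=['P'] right=[] parent=I
Step 2 (left): focus=P path=0 depth=1 children=['S', 'N', 'O', 'D'] left=[] right=['C'] parent=I
Step 3 (right): focus=C path=1 depth=1 children=[] left=['P'] right=[] parent=I
Step 4 (up): focus=I path=root depth=0 children=['P', 'C'] (at root)
Step 5 (down 0): focus=P path=0 depth=1 children=['S', 'N', 'O', 'D'] left=[] right=['C'] parent=I
Step 6 (down 2): focus=O path=0/2 depth=2 children=['V'] left=['S', 'N'] right=['D'] parent=P
Step 7 (set A): focus=A path=0/2 depth=2 children=['V'] left=['S', 'N'] right=['D'] parent=P

Answer: I(P(S N A(V(Q)) D) C)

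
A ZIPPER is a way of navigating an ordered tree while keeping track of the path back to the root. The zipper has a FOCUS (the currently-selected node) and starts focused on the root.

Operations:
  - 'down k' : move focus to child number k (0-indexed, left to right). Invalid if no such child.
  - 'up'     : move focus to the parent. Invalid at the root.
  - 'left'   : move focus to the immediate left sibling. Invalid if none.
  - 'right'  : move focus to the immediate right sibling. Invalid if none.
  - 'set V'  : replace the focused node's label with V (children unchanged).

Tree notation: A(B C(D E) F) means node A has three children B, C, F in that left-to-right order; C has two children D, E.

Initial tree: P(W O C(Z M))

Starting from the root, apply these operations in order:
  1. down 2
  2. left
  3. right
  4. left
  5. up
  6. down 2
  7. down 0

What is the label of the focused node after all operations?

Answer: Z

Derivation:
Step 1 (down 2): focus=C path=2 depth=1 children=['Z', 'M'] left=['W', 'O'] right=[] parent=P
Step 2 (left): focus=O path=1 depth=1 children=[] left=['W'] right=['C'] parent=P
Step 3 (right): focus=C path=2 depth=1 children=['Z', 'M'] left=['W', 'O'] right=[] parent=P
Step 4 (left): focus=O path=1 depth=1 children=[] left=['W'] right=['C'] parent=P
Step 5 (up): focus=P path=root depth=0 children=['W', 'O', 'C'] (at root)
Step 6 (down 2): focus=C path=2 depth=1 children=['Z', 'M'] left=['W', 'O'] right=[] parent=P
Step 7 (down 0): focus=Z path=2/0 depth=2 children=[] left=[] right=['M'] parent=C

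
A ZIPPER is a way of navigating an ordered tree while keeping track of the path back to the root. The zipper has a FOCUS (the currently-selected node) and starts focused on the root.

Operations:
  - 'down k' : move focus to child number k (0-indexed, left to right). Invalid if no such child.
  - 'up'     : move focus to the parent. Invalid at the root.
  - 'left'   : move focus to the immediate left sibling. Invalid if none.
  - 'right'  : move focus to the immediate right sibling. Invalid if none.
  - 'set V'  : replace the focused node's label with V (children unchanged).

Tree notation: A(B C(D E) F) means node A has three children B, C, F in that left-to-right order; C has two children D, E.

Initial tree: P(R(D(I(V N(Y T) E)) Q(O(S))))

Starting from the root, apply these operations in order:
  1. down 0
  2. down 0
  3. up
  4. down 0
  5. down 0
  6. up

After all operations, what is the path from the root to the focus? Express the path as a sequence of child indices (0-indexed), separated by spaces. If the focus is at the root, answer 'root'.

Answer: 0 0

Derivation:
Step 1 (down 0): focus=R path=0 depth=1 children=['D', 'Q'] left=[] right=[] parent=P
Step 2 (down 0): focus=D path=0/0 depth=2 children=['I'] left=[] right=['Q'] parent=R
Step 3 (up): focus=R path=0 depth=1 children=['D', 'Q'] left=[] right=[] parent=P
Step 4 (down 0): focus=D path=0/0 depth=2 children=['I'] left=[] right=['Q'] parent=R
Step 5 (down 0): focus=I path=0/0/0 depth=3 children=['V', 'N', 'E'] left=[] right=[] parent=D
Step 6 (up): focus=D path=0/0 depth=2 children=['I'] left=[] right=['Q'] parent=R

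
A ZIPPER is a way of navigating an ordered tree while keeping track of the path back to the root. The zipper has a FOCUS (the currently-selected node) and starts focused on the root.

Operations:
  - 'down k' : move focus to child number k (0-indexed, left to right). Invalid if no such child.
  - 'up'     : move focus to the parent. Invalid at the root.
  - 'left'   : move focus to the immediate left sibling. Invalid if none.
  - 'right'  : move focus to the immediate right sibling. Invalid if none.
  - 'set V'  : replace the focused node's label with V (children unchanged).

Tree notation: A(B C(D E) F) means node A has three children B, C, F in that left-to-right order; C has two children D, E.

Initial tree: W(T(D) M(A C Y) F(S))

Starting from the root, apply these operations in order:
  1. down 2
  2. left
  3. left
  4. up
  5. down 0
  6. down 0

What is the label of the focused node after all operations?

Answer: D

Derivation:
Step 1 (down 2): focus=F path=2 depth=1 children=['S'] left=['T', 'M'] right=[] parent=W
Step 2 (left): focus=M path=1 depth=1 children=['A', 'C', 'Y'] left=['T'] right=['F'] parent=W
Step 3 (left): focus=T path=0 depth=1 children=['D'] left=[] right=['M', 'F'] parent=W
Step 4 (up): focus=W path=root depth=0 children=['T', 'M', 'F'] (at root)
Step 5 (down 0): focus=T path=0 depth=1 children=['D'] left=[] right=['M', 'F'] parent=W
Step 6 (down 0): focus=D path=0/0 depth=2 children=[] left=[] right=[] parent=T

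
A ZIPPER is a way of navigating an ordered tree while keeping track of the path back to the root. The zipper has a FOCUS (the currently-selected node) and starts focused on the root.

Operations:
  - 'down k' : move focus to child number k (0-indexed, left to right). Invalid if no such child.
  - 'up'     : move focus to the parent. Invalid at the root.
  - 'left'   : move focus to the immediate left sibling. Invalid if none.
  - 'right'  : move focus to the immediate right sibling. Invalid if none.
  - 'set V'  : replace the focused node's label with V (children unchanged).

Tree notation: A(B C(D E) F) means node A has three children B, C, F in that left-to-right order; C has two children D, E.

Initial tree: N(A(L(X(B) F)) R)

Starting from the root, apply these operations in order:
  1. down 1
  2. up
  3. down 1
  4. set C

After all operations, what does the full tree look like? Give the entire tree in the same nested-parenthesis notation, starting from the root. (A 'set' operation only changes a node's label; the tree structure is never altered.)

Answer: N(A(L(X(B) F)) C)

Derivation:
Step 1 (down 1): focus=R path=1 depth=1 children=[] left=['A'] right=[] parent=N
Step 2 (up): focus=N path=root depth=0 children=['A', 'R'] (at root)
Step 3 (down 1): focus=R path=1 depth=1 children=[] left=['A'] right=[] parent=N
Step 4 (set C): focus=C path=1 depth=1 children=[] left=['A'] right=[] parent=N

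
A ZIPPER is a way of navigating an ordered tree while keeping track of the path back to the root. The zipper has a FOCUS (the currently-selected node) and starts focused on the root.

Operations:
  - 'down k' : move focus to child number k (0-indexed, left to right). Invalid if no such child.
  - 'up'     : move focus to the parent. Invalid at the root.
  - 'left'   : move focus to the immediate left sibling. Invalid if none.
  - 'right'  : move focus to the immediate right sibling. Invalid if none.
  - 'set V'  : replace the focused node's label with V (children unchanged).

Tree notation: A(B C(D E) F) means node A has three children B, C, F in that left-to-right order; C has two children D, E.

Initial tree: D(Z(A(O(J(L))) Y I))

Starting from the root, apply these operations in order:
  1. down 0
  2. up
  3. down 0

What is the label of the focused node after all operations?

Step 1 (down 0): focus=Z path=0 depth=1 children=['A', 'Y', 'I'] left=[] right=[] parent=D
Step 2 (up): focus=D path=root depth=0 children=['Z'] (at root)
Step 3 (down 0): focus=Z path=0 depth=1 children=['A', 'Y', 'I'] left=[] right=[] parent=D

Answer: Z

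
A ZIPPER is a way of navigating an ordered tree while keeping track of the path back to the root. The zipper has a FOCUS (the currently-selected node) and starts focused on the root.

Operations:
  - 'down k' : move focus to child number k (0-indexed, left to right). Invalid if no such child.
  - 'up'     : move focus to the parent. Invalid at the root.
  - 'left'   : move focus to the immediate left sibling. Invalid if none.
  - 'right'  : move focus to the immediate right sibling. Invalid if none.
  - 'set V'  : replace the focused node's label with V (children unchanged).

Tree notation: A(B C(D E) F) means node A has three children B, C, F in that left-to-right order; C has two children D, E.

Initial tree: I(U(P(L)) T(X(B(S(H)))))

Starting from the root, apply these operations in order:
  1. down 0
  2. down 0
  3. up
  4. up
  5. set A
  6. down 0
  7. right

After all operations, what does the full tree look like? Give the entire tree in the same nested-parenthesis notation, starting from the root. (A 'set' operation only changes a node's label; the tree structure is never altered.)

Step 1 (down 0): focus=U path=0 depth=1 children=['P'] left=[] right=['T'] parent=I
Step 2 (down 0): focus=P path=0/0 depth=2 children=['L'] left=[] right=[] parent=U
Step 3 (up): focus=U path=0 depth=1 children=['P'] left=[] right=['T'] parent=I
Step 4 (up): focus=I path=root depth=0 children=['U', 'T'] (at root)
Step 5 (set A): focus=A path=root depth=0 children=['U', 'T'] (at root)
Step 6 (down 0): focus=U path=0 depth=1 children=['P'] left=[] right=['T'] parent=A
Step 7 (right): focus=T path=1 depth=1 children=['X'] left=['U'] right=[] parent=A

Answer: A(U(P(L)) T(X(B(S(H)))))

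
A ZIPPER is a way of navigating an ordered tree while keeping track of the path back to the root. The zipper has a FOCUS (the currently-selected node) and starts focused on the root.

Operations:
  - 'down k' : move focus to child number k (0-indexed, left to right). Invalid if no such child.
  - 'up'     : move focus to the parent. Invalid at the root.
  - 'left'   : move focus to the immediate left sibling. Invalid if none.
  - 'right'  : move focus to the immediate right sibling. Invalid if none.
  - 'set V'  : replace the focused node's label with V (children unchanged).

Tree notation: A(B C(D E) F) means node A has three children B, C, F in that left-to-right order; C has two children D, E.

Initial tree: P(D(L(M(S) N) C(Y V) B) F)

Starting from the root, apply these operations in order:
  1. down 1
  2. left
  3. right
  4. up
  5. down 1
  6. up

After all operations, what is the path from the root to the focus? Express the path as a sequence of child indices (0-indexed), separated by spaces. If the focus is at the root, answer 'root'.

Step 1 (down 1): focus=F path=1 depth=1 children=[] left=['D'] right=[] parent=P
Step 2 (left): focus=D path=0 depth=1 children=['L', 'C', 'B'] left=[] right=['F'] parent=P
Step 3 (right): focus=F path=1 depth=1 children=[] left=['D'] right=[] parent=P
Step 4 (up): focus=P path=root depth=0 children=['D', 'F'] (at root)
Step 5 (down 1): focus=F path=1 depth=1 children=[] left=['D'] right=[] parent=P
Step 6 (up): focus=P path=root depth=0 children=['D', 'F'] (at root)

Answer: root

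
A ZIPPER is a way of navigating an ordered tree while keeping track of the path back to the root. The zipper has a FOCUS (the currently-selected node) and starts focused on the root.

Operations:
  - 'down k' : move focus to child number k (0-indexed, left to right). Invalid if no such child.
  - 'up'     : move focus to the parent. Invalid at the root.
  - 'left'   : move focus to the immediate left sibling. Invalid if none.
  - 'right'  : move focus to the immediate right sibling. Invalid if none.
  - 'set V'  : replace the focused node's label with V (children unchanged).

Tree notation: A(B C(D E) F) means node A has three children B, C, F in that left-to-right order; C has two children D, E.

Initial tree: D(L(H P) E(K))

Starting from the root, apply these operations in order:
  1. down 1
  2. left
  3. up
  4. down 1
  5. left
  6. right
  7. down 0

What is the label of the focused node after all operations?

Step 1 (down 1): focus=E path=1 depth=1 children=['K'] left=['L'] right=[] parent=D
Step 2 (left): focus=L path=0 depth=1 children=['H', 'P'] left=[] right=['E'] parent=D
Step 3 (up): focus=D path=root depth=0 children=['L', 'E'] (at root)
Step 4 (down 1): focus=E path=1 depth=1 children=['K'] left=['L'] right=[] parent=D
Step 5 (left): focus=L path=0 depth=1 children=['H', 'P'] left=[] right=['E'] parent=D
Step 6 (right): focus=E path=1 depth=1 children=['K'] left=['L'] right=[] parent=D
Step 7 (down 0): focus=K path=1/0 depth=2 children=[] left=[] right=[] parent=E

Answer: K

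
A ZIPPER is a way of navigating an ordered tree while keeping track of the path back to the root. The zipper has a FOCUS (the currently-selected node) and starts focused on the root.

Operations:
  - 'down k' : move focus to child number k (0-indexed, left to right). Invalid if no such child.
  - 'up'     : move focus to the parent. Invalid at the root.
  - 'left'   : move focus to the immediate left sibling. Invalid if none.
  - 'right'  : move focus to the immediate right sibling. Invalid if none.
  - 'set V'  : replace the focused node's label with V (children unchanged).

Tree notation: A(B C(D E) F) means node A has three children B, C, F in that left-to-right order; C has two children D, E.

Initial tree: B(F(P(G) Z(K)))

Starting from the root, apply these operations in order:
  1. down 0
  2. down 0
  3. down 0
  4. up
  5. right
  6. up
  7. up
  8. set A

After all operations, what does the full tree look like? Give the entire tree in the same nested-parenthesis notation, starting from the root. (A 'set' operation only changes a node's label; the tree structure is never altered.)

Answer: A(F(P(G) Z(K)))

Derivation:
Step 1 (down 0): focus=F path=0 depth=1 children=['P', 'Z'] left=[] right=[] parent=B
Step 2 (down 0): focus=P path=0/0 depth=2 children=['G'] left=[] right=['Z'] parent=F
Step 3 (down 0): focus=G path=0/0/0 depth=3 children=[] left=[] right=[] parent=P
Step 4 (up): focus=P path=0/0 depth=2 children=['G'] left=[] right=['Z'] parent=F
Step 5 (right): focus=Z path=0/1 depth=2 children=['K'] left=['P'] right=[] parent=F
Step 6 (up): focus=F path=0 depth=1 children=['P', 'Z'] left=[] right=[] parent=B
Step 7 (up): focus=B path=root depth=0 children=['F'] (at root)
Step 8 (set A): focus=A path=root depth=0 children=['F'] (at root)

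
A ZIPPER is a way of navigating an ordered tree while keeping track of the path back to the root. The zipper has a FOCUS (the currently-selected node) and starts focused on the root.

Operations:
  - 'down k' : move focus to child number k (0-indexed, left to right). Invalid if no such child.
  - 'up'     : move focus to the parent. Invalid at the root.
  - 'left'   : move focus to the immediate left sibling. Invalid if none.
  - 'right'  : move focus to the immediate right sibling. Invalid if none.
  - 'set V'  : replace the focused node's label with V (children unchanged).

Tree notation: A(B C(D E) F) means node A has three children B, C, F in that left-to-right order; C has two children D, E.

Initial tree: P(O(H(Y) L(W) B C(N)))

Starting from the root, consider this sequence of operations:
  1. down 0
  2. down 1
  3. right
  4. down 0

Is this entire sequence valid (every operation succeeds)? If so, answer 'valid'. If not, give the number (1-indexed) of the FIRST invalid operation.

Answer: 4

Derivation:
Step 1 (down 0): focus=O path=0 depth=1 children=['H', 'L', 'B', 'C'] left=[] right=[] parent=P
Step 2 (down 1): focus=L path=0/1 depth=2 children=['W'] left=['H'] right=['B', 'C'] parent=O
Step 3 (right): focus=B path=0/2 depth=2 children=[] left=['H', 'L'] right=['C'] parent=O
Step 4 (down 0): INVALID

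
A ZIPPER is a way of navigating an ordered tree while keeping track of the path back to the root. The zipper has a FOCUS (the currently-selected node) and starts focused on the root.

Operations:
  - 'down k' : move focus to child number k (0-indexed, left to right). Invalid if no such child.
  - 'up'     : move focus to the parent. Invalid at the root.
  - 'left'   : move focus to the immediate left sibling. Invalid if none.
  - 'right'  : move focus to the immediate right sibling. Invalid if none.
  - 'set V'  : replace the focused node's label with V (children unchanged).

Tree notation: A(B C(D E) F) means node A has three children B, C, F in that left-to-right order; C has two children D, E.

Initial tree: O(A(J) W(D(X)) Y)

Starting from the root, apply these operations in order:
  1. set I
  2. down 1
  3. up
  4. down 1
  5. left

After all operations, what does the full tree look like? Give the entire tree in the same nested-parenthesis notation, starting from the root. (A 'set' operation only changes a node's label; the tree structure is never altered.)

Step 1 (set I): focus=I path=root depth=0 children=['A', 'W', 'Y'] (at root)
Step 2 (down 1): focus=W path=1 depth=1 children=['D'] left=['A'] right=['Y'] parent=I
Step 3 (up): focus=I path=root depth=0 children=['A', 'W', 'Y'] (at root)
Step 4 (down 1): focus=W path=1 depth=1 children=['D'] left=['A'] right=['Y'] parent=I
Step 5 (left): focus=A path=0 depth=1 children=['J'] left=[] right=['W', 'Y'] parent=I

Answer: I(A(J) W(D(X)) Y)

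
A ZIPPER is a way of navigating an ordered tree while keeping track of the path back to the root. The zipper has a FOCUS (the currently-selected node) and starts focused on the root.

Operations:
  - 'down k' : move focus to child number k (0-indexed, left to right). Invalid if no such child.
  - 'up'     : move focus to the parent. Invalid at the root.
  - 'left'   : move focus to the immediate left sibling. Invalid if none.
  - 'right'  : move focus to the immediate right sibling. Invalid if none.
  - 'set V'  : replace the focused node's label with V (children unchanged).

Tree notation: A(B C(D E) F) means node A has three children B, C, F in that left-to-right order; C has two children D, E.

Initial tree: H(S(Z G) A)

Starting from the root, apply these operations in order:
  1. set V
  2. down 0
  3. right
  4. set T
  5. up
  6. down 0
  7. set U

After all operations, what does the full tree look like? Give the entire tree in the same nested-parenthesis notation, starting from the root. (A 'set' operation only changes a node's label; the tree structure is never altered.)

Answer: V(U(Z G) T)

Derivation:
Step 1 (set V): focus=V path=root depth=0 children=['S', 'A'] (at root)
Step 2 (down 0): focus=S path=0 depth=1 children=['Z', 'G'] left=[] right=['A'] parent=V
Step 3 (right): focus=A path=1 depth=1 children=[] left=['S'] right=[] parent=V
Step 4 (set T): focus=T path=1 depth=1 children=[] left=['S'] right=[] parent=V
Step 5 (up): focus=V path=root depth=0 children=['S', 'T'] (at root)
Step 6 (down 0): focus=S path=0 depth=1 children=['Z', 'G'] left=[] right=['T'] parent=V
Step 7 (set U): focus=U path=0 depth=1 children=['Z', 'G'] left=[] right=['T'] parent=V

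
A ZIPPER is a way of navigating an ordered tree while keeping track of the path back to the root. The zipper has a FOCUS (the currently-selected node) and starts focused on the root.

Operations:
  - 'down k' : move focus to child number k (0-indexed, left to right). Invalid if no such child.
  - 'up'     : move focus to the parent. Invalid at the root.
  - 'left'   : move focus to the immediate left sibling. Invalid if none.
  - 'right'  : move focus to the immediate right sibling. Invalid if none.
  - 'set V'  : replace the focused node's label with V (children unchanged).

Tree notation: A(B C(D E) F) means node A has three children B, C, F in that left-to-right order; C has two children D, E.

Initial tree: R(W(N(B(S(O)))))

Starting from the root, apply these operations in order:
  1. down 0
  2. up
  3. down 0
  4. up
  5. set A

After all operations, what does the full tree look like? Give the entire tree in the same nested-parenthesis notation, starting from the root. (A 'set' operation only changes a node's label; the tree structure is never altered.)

Step 1 (down 0): focus=W path=0 depth=1 children=['N'] left=[] right=[] parent=R
Step 2 (up): focus=R path=root depth=0 children=['W'] (at root)
Step 3 (down 0): focus=W path=0 depth=1 children=['N'] left=[] right=[] parent=R
Step 4 (up): focus=R path=root depth=0 children=['W'] (at root)
Step 5 (set A): focus=A path=root depth=0 children=['W'] (at root)

Answer: A(W(N(B(S(O)))))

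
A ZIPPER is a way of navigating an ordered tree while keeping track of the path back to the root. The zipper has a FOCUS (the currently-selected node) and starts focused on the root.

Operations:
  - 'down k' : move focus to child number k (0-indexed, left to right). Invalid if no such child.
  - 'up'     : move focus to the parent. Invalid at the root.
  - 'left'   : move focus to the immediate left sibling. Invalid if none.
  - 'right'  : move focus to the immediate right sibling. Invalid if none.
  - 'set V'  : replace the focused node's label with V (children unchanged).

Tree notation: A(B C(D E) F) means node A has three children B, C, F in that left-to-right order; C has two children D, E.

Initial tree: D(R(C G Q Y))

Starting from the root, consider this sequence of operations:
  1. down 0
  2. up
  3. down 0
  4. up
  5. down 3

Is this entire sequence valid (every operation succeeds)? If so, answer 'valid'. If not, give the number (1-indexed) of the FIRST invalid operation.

Answer: 5

Derivation:
Step 1 (down 0): focus=R path=0 depth=1 children=['C', 'G', 'Q', 'Y'] left=[] right=[] parent=D
Step 2 (up): focus=D path=root depth=0 children=['R'] (at root)
Step 3 (down 0): focus=R path=0 depth=1 children=['C', 'G', 'Q', 'Y'] left=[] right=[] parent=D
Step 4 (up): focus=D path=root depth=0 children=['R'] (at root)
Step 5 (down 3): INVALID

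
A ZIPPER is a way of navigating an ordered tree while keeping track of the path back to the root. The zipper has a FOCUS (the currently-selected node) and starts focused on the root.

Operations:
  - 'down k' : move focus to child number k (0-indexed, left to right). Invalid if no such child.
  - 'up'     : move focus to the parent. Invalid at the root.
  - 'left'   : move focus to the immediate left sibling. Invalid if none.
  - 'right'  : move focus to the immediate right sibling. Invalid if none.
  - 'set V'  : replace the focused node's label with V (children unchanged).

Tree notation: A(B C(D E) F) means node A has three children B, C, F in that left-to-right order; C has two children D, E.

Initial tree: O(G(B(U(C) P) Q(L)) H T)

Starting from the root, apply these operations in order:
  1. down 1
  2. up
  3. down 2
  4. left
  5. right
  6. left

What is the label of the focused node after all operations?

Step 1 (down 1): focus=H path=1 depth=1 children=[] left=['G'] right=['T'] parent=O
Step 2 (up): focus=O path=root depth=0 children=['G', 'H', 'T'] (at root)
Step 3 (down 2): focus=T path=2 depth=1 children=[] left=['G', 'H'] right=[] parent=O
Step 4 (left): focus=H path=1 depth=1 children=[] left=['G'] right=['T'] parent=O
Step 5 (right): focus=T path=2 depth=1 children=[] left=['G', 'H'] right=[] parent=O
Step 6 (left): focus=H path=1 depth=1 children=[] left=['G'] right=['T'] parent=O

Answer: H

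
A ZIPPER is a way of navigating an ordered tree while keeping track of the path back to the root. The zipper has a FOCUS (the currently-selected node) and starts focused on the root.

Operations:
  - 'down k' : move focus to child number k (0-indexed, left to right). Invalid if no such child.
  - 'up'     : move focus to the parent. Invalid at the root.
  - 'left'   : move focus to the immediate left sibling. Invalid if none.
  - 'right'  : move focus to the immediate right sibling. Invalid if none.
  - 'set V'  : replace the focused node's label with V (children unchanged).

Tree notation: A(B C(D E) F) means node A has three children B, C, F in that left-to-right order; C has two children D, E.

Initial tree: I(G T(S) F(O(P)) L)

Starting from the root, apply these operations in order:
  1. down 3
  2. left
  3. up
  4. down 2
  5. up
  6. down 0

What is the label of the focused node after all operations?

Answer: G

Derivation:
Step 1 (down 3): focus=L path=3 depth=1 children=[] left=['G', 'T', 'F'] right=[] parent=I
Step 2 (left): focus=F path=2 depth=1 children=['O'] left=['G', 'T'] right=['L'] parent=I
Step 3 (up): focus=I path=root depth=0 children=['G', 'T', 'F', 'L'] (at root)
Step 4 (down 2): focus=F path=2 depth=1 children=['O'] left=['G', 'T'] right=['L'] parent=I
Step 5 (up): focus=I path=root depth=0 children=['G', 'T', 'F', 'L'] (at root)
Step 6 (down 0): focus=G path=0 depth=1 children=[] left=[] right=['T', 'F', 'L'] parent=I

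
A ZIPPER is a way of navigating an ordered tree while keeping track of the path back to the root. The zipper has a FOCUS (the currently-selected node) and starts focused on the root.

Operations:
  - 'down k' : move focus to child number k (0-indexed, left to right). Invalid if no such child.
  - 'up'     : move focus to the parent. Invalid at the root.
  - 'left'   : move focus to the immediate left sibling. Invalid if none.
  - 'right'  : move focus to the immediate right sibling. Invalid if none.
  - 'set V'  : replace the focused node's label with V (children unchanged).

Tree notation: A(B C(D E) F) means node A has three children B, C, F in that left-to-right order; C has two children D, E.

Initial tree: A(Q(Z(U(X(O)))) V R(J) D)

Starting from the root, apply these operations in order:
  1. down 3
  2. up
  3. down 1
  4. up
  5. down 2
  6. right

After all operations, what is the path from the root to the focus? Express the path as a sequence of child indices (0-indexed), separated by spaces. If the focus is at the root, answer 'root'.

Answer: 3

Derivation:
Step 1 (down 3): focus=D path=3 depth=1 children=[] left=['Q', 'V', 'R'] right=[] parent=A
Step 2 (up): focus=A path=root depth=0 children=['Q', 'V', 'R', 'D'] (at root)
Step 3 (down 1): focus=V path=1 depth=1 children=[] left=['Q'] right=['R', 'D'] parent=A
Step 4 (up): focus=A path=root depth=0 children=['Q', 'V', 'R', 'D'] (at root)
Step 5 (down 2): focus=R path=2 depth=1 children=['J'] left=['Q', 'V'] right=['D'] parent=A
Step 6 (right): focus=D path=3 depth=1 children=[] left=['Q', 'V', 'R'] right=[] parent=A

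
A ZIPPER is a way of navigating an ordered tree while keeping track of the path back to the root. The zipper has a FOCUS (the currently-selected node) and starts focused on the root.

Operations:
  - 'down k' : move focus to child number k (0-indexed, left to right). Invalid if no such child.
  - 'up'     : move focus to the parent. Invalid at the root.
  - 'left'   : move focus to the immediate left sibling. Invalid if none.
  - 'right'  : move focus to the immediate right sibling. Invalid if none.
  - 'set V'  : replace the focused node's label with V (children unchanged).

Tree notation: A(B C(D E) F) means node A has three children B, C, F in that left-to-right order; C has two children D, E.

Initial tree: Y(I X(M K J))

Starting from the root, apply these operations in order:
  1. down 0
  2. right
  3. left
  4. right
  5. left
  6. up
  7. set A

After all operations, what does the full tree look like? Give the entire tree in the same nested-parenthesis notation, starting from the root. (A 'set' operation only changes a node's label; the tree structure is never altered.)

Answer: A(I X(M K J))

Derivation:
Step 1 (down 0): focus=I path=0 depth=1 children=[] left=[] right=['X'] parent=Y
Step 2 (right): focus=X path=1 depth=1 children=['M', 'K', 'J'] left=['I'] right=[] parent=Y
Step 3 (left): focus=I path=0 depth=1 children=[] left=[] right=['X'] parent=Y
Step 4 (right): focus=X path=1 depth=1 children=['M', 'K', 'J'] left=['I'] right=[] parent=Y
Step 5 (left): focus=I path=0 depth=1 children=[] left=[] right=['X'] parent=Y
Step 6 (up): focus=Y path=root depth=0 children=['I', 'X'] (at root)
Step 7 (set A): focus=A path=root depth=0 children=['I', 'X'] (at root)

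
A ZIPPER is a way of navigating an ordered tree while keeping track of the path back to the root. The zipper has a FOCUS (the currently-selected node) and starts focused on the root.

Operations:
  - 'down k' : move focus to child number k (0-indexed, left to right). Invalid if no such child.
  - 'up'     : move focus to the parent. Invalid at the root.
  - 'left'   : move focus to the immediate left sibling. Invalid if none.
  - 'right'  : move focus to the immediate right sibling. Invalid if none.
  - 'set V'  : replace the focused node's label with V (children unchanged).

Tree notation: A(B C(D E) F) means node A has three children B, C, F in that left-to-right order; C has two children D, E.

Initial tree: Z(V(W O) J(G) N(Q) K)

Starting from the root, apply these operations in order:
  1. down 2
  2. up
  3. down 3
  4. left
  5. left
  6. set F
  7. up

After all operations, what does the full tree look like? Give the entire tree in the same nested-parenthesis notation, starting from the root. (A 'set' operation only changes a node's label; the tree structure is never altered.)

Step 1 (down 2): focus=N path=2 depth=1 children=['Q'] left=['V', 'J'] right=['K'] parent=Z
Step 2 (up): focus=Z path=root depth=0 children=['V', 'J', 'N', 'K'] (at root)
Step 3 (down 3): focus=K path=3 depth=1 children=[] left=['V', 'J', 'N'] right=[] parent=Z
Step 4 (left): focus=N path=2 depth=1 children=['Q'] left=['V', 'J'] right=['K'] parent=Z
Step 5 (left): focus=J path=1 depth=1 children=['G'] left=['V'] right=['N', 'K'] parent=Z
Step 6 (set F): focus=F path=1 depth=1 children=['G'] left=['V'] right=['N', 'K'] parent=Z
Step 7 (up): focus=Z path=root depth=0 children=['V', 'F', 'N', 'K'] (at root)

Answer: Z(V(W O) F(G) N(Q) K)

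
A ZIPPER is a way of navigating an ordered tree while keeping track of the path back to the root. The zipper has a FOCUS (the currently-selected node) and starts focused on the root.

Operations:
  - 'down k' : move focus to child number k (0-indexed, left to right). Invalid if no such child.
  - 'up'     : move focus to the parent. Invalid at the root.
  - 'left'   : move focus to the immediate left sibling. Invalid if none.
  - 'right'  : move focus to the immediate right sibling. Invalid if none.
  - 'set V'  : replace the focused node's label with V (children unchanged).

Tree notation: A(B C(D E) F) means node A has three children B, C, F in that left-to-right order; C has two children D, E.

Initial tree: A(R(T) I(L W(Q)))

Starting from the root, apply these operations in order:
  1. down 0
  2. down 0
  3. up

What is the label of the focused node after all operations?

Answer: R

Derivation:
Step 1 (down 0): focus=R path=0 depth=1 children=['T'] left=[] right=['I'] parent=A
Step 2 (down 0): focus=T path=0/0 depth=2 children=[] left=[] right=[] parent=R
Step 3 (up): focus=R path=0 depth=1 children=['T'] left=[] right=['I'] parent=A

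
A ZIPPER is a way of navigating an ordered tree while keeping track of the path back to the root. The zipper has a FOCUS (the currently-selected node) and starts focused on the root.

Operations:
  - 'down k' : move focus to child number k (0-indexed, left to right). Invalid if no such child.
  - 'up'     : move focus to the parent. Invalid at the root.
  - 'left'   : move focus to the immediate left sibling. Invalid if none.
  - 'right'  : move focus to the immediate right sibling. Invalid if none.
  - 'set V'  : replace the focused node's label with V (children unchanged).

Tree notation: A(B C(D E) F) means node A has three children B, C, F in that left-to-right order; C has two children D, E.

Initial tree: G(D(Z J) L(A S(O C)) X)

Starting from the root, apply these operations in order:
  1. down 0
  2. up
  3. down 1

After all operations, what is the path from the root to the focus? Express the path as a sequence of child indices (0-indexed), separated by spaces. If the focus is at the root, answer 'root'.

Step 1 (down 0): focus=D path=0 depth=1 children=['Z', 'J'] left=[] right=['L', 'X'] parent=G
Step 2 (up): focus=G path=root depth=0 children=['D', 'L', 'X'] (at root)
Step 3 (down 1): focus=L path=1 depth=1 children=['A', 'S'] left=['D'] right=['X'] parent=G

Answer: 1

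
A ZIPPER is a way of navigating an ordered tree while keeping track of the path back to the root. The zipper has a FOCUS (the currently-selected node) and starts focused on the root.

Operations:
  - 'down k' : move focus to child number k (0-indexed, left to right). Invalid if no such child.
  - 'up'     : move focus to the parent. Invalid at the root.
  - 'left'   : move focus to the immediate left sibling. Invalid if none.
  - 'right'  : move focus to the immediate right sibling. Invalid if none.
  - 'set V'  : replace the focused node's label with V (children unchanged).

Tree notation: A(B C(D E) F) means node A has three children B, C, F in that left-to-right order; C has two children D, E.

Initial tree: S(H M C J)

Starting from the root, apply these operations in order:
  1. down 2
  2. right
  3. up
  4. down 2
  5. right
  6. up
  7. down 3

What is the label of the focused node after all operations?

Step 1 (down 2): focus=C path=2 depth=1 children=[] left=['H', 'M'] right=['J'] parent=S
Step 2 (right): focus=J path=3 depth=1 children=[] left=['H', 'M', 'C'] right=[] parent=S
Step 3 (up): focus=S path=root depth=0 children=['H', 'M', 'C', 'J'] (at root)
Step 4 (down 2): focus=C path=2 depth=1 children=[] left=['H', 'M'] right=['J'] parent=S
Step 5 (right): focus=J path=3 depth=1 children=[] left=['H', 'M', 'C'] right=[] parent=S
Step 6 (up): focus=S path=root depth=0 children=['H', 'M', 'C', 'J'] (at root)
Step 7 (down 3): focus=J path=3 depth=1 children=[] left=['H', 'M', 'C'] right=[] parent=S

Answer: J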